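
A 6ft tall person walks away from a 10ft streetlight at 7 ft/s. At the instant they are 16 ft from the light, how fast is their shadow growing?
21/2 ft/s

By similar triangles: 10/(x+s) = 6/s
Solving: s = 6x/4
ds/dt = 6/4 · dx/dt = 3/2 · 7 = 21/2 ft/s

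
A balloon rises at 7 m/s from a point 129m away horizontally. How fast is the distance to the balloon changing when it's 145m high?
1015√37666/37666 ≈ 5.23 m/s

z² = 129² + y²
z = √(129² + 145²) = √37666
dz/dt = y/z · dy/dt = 145/√37666 · 7 = 1015√37666/37666 ≈ 5.23 m/s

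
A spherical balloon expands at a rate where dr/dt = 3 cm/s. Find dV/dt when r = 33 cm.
13068π cm³/s

V = (4/3)πr³
dV/dt = dV/dr · dr/dt = 4πr² · 3
At r = 33: dV/dt = 13068π cm³/s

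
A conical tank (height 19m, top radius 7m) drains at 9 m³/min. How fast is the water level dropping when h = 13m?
3249/(8281π) ≈ 0.1249 m/min

r/h = 7/19, so r = (7/19)h
V = (1/3)πr²h = (1/3)π((7/19)h)²h = (49/1083)πh³
dV/dh = (49/361)πh²
dh/dt = (dV/dt)/(dV/dh) = -9/((49/361)π·13²) = -3249/(8281π) m/min
The level is dropping at 3249/(8281π) ≈ 0.1249 m/min.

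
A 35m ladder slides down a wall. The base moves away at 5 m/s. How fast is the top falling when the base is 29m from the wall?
145√6/48 ≈ 7.4 m/s

x² + y² = 35²
2x·dx/dt + 2y·dy/dt = 0
dy/dt = -x/y · dx/dt = -29/(8√6) · 5 = -145√6/48 m/s
The top is descending at 145√6/48 ≈ 7.4 m/s.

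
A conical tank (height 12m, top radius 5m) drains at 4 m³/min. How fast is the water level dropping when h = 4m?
36/(25π) ≈ 0.4584 m/min

r/h = 5/12, so r = (5/12)h
V = (1/3)πr²h = (1/3)π((5/12)h)²h = (25/432)πh³
dV/dh = (25/144)πh²
dh/dt = (dV/dt)/(dV/dh) = -4/((25/144)π·4²) = -36/(25π) m/min
The level is dropping at 36/(25π) ≈ 0.4584 m/min.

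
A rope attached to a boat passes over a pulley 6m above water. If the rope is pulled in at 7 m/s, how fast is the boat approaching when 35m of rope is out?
245√1189/1189 ≈ 7.105 m/s

rope² = x² + 6²
x = √(35² - 6²) = √1189
dx/dt = (rope/x) · d(rope)/dt = (35/√1189) · (-7) = -245√1189/1189 m/s
The boat approaches at 245√1189/1189 ≈ 7.105 m/s.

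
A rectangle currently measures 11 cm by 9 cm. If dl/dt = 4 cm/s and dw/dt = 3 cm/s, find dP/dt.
14 cm/s

P = 2(l + w)
dP/dt = 2(dl/dt + dw/dt) = 2(4 + 3) = 14 cm/s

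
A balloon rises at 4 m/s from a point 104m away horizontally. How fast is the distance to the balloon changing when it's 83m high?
332√17705/17705 ≈ 2.495 m/s

z² = 104² + y²
z = √(104² + 83²) = √17705
dz/dt = y/z · dy/dt = 83/√17705 · 4 = 332√17705/17705 ≈ 2.495 m/s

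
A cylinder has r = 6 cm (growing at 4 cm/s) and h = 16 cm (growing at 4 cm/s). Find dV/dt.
912π cm³/s

V = πr²h
dV/dt = 2πrh·dr/dt + πr²·dh/dt
= 2π(6)(16)(4) + π(6)²(4)
= 912π cm³/s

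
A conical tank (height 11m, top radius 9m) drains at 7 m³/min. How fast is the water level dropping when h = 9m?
847/(6561π) ≈ 0.04109 m/min

r/h = 9/11, so r = (9/11)h
V = (1/3)πr²h = (1/3)π((9/11)h)²h = (27/121)πh³
dV/dh = (81/121)πh²
dh/dt = (dV/dt)/(dV/dh) = -7/((81/121)π·9²) = -847/(6561π) m/min
The level is dropping at 847/(6561π) ≈ 0.04109 m/min.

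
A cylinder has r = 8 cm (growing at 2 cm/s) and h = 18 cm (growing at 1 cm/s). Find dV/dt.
640π cm³/s

V = πr²h
dV/dt = 2πrh·dr/dt + πr²·dh/dt
= 2π(8)(18)(2) + π(8)²(1)
= 640π cm³/s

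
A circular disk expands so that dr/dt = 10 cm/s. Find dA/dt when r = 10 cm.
200π cm²/s

A = πr²
dA/dt = 2πr · dr/dt = 2π(10)(10) = 200π cm²/s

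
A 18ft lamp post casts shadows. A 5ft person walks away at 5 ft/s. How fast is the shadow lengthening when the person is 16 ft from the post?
25/13 ft/s

By similar triangles: 18/(x+s) = 5/s
Solving: s = 5x/13
ds/dt = 5/13 · dx/dt = 5/13 · 5 = 25/13 ft/s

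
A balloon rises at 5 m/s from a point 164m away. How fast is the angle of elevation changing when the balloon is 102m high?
0.021984 rad/s

tan(θ) = y/164
sec²(θ) · dθ/dt = (1/164) · dy/dt
dθ/dt = cos²(θ)/164 · 5 = 164/(164² + 102²) · 5
dθ/dt = 0.021984 rad/s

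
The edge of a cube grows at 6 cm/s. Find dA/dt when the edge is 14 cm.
1008 cm²/s

A = 6s²
dA/dt = 12s · ds/dt = 12·14·6 = 1008 cm²/s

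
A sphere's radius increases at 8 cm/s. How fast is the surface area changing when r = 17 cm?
1088π cm²/s

S = 4πr²
dS/dt = dS/dr · dr/dt = 8πr · 8
At r = 17: dS/dt = 1088π cm²/s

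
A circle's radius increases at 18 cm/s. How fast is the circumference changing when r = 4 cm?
36π cm/s

C = 2πr
dC/dt = 2π · dr/dt = 2π · 18 = 36π cm/s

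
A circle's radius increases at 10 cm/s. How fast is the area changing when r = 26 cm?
520π cm²/s

A = πr²
dA/dt = 2πr · dr/dt = 2π(26)(10) = 520π cm²/s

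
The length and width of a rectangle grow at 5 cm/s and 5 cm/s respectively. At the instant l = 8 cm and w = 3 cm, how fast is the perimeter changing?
20 cm/s

P = 2(l + w)
dP/dt = 2(dl/dt + dw/dt) = 2(5 + 5) = 20 cm/s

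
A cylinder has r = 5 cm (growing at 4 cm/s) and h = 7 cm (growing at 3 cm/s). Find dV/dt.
355π cm³/s

V = πr²h
dV/dt = 2πrh·dr/dt + πr²·dh/dt
= 2π(5)(7)(4) + π(5)²(3)
= 355π cm³/s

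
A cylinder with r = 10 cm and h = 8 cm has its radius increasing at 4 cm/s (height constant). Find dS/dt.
224π cm²/s

S = 2πrh + 2πr² (lateral + bases)
dS/dt = (2πh + 4πr)·dr/dt = (2π·8 + 4π·10)·4
= 224π cm²/s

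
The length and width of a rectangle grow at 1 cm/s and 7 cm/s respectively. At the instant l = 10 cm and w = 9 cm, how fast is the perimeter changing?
16 cm/s

P = 2(l + w)
dP/dt = 2(dl/dt + dw/dt) = 2(1 + 7) = 16 cm/s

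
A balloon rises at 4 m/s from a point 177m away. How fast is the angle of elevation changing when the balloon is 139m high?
0.013978 rad/s

tan(θ) = y/177
sec²(θ) · dθ/dt = (1/177) · dy/dt
dθ/dt = cos²(θ)/177 · 4 = 177/(177² + 139²) · 4
dθ/dt = 0.013978 rad/s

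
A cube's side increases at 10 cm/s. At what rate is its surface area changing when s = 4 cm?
480 cm²/s

A = 6s²
dA/dt = 12s · ds/dt = 12·4·10 = 480 cm²/s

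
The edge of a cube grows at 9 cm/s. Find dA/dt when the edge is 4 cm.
432 cm²/s

A = 6s²
dA/dt = 12s · ds/dt = 12·4·9 = 432 cm²/s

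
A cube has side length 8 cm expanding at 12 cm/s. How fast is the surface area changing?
1152 cm²/s

A = 6s²
dA/dt = 12s · ds/dt = 12·8·12 = 1152 cm²/s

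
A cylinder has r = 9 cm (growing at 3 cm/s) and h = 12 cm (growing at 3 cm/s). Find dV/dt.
891π cm³/s

V = πr²h
dV/dt = 2πrh·dr/dt + πr²·dh/dt
= 2π(9)(12)(3) + π(9)²(3)
= 891π cm³/s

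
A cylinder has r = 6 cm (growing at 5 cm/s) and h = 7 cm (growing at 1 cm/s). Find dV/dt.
456π cm³/s

V = πr²h
dV/dt = 2πrh·dr/dt + πr²·dh/dt
= 2π(6)(7)(5) + π(6)²(1)
= 456π cm³/s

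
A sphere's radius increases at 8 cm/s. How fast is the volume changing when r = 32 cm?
32768π cm³/s

V = (4/3)πr³
dV/dt = dV/dr · dr/dt = 4πr² · 8
At r = 32: dV/dt = 32768π cm³/s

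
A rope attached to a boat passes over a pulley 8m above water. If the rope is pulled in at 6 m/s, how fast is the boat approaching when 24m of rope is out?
9√2/2 ≈ 6.364 m/s

rope² = x² + 8²
x = √(24² - 8²) = 16√2
dx/dt = (rope/x) · d(rope)/dt = (24/(16√2)) · (-6) = -9√2/2 m/s
The boat approaches at 9√2/2 ≈ 6.364 m/s.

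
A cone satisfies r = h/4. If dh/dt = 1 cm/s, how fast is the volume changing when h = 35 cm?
1225π/16 cm³/s

V = (1/3)π(h/4)²h = πh³/48
dV/dt = πh²/16 · 1
At h = 35: dV/dt = 1225π/16 cm³/s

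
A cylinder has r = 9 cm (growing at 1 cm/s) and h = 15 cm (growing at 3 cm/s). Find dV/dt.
513π cm³/s

V = πr²h
dV/dt = 2πrh·dr/dt + πr²·dh/dt
= 2π(9)(15)(1) + π(9)²(3)
= 513π cm³/s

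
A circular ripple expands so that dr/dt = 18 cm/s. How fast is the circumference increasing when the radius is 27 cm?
36π cm/s

C = 2πr
dC/dt = 2π · dr/dt = 2π · 18 = 36π cm/s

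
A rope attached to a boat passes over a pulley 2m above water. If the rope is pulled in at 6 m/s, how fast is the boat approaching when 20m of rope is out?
20√11/11 ≈ 6.03 m/s

rope² = x² + 2²
x = √(20² - 2²) = 6√11
dx/dt = (rope/x) · d(rope)/dt = (20/(6√11)) · (-6) = -20√11/11 m/s
The boat approaches at 20√11/11 ≈ 6.03 m/s.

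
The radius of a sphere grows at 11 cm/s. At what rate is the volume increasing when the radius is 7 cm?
2156π cm³/s

V = (4/3)πr³
dV/dt = dV/dr · dr/dt = 4πr² · 11
At r = 7: dV/dt = 2156π cm³/s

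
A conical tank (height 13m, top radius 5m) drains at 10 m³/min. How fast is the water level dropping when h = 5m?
338/(125π) ≈ 0.8607 m/min

r/h = 5/13, so r = (5/13)h
V = (1/3)πr²h = (1/3)π((5/13)h)²h = (25/507)πh³
dV/dh = (25/169)πh²
dh/dt = (dV/dt)/(dV/dh) = -10/((25/169)π·5²) = -338/(125π) m/min
The level is dropping at 338/(125π) ≈ 0.8607 m/min.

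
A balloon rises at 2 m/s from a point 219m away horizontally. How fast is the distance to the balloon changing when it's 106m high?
212√59197/59197 ≈ 0.8713 m/s

z² = 219² + y²
z = √(219² + 106²) = √59197
dz/dt = y/z · dy/dt = 106/√59197 · 2 = 212√59197/59197 ≈ 0.8713 m/s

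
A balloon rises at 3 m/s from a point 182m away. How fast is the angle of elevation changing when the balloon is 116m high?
0.011722 rad/s

tan(θ) = y/182
sec²(θ) · dθ/dt = (1/182) · dy/dt
dθ/dt = cos²(θ)/182 · 3 = 182/(182² + 116²) · 3
dθ/dt = 0.011722 rad/s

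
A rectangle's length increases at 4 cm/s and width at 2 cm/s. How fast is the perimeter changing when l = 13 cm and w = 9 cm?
12 cm/s

P = 2(l + w)
dP/dt = 2(dl/dt + dw/dt) = 2(4 + 2) = 12 cm/s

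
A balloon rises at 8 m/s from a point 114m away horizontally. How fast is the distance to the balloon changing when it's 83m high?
664√19885/19885 ≈ 4.709 m/s

z² = 114² + y²
z = √(114² + 83²) = √19885
dz/dt = y/z · dy/dt = 83/√19885 · 8 = 664√19885/19885 ≈ 4.709 m/s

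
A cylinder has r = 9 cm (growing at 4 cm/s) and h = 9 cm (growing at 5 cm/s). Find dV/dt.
1053π cm³/s

V = πr²h
dV/dt = 2πrh·dr/dt + πr²·dh/dt
= 2π(9)(9)(4) + π(9)²(5)
= 1053π cm³/s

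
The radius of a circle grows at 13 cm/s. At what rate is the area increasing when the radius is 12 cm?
312π cm²/s

A = πr²
dA/dt = 2πr · dr/dt = 2π(12)(13) = 312π cm²/s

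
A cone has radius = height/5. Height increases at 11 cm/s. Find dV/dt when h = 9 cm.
891π/25 cm³/s

V = (1/3)π(h/5)²h = πh³/75
dV/dt = πh²/25 · 11
At h = 9: dV/dt = 891π/25 cm³/s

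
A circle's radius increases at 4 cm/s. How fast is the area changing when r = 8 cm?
64π cm²/s

A = πr²
dA/dt = 2πr · dr/dt = 2π(8)(4) = 64π cm²/s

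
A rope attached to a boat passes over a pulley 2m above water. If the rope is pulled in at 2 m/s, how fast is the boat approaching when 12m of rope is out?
12√35/35 ≈ 2.028 m/s

rope² = x² + 2²
x = √(12² - 2²) = 2√35
dx/dt = (rope/x) · d(rope)/dt = (12/(2√35)) · (-2) = -12√35/35 m/s
The boat approaches at 12√35/35 ≈ 2.028 m/s.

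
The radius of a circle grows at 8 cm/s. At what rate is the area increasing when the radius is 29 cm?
464π cm²/s

A = πr²
dA/dt = 2πr · dr/dt = 2π(29)(8) = 464π cm²/s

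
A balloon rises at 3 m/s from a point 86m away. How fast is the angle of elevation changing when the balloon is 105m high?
0.014006 rad/s

tan(θ) = y/86
sec²(θ) · dθ/dt = (1/86) · dy/dt
dθ/dt = cos²(θ)/86 · 3 = 86/(86² + 105²) · 3
dθ/dt = 0.014006 rad/s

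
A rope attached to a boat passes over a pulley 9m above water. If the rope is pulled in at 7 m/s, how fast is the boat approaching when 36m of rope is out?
28√15/15 ≈ 7.23 m/s

rope² = x² + 9²
x = √(36² - 9²) = 9√15
dx/dt = (rope/x) · d(rope)/dt = (36/(9√15)) · (-7) = -28√15/15 m/s
The boat approaches at 28√15/15 ≈ 7.23 m/s.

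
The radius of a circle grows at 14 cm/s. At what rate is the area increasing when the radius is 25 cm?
700π cm²/s

A = πr²
dA/dt = 2πr · dr/dt = 2π(25)(14) = 700π cm²/s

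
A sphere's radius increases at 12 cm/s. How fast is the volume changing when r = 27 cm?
34992π cm³/s

V = (4/3)πr³
dV/dt = dV/dr · dr/dt = 4πr² · 12
At r = 27: dV/dt = 34992π cm³/s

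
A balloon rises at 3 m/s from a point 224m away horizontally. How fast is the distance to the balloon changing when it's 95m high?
285√59201/59201 ≈ 1.171 m/s

z² = 224² + y²
z = √(224² + 95²) = √59201
dz/dt = y/z · dy/dt = 95/√59201 · 3 = 285√59201/59201 ≈ 1.171 m/s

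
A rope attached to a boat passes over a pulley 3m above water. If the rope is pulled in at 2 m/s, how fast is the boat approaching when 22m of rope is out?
44√19/95 ≈ 2.019 m/s

rope² = x² + 3²
x = √(22² - 3²) = 5√19
dx/dt = (rope/x) · d(rope)/dt = (22/(5√19)) · (-2) = -44√19/95 m/s
The boat approaches at 44√19/95 ≈ 2.019 m/s.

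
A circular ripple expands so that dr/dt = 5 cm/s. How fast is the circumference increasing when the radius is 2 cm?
10π cm/s

C = 2πr
dC/dt = 2π · dr/dt = 2π · 5 = 10π cm/s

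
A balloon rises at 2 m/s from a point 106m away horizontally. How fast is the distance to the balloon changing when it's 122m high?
61√6530/3265 ≈ 1.51 m/s

z² = 106² + y²
z = √(106² + 122²) = 2√6530
dz/dt = y/z · dy/dt = 122/(2√6530) · 2 = 61√6530/3265 ≈ 1.51 m/s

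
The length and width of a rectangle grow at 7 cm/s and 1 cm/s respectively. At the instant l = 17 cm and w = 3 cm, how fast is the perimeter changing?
16 cm/s

P = 2(l + w)
dP/dt = 2(dl/dt + dw/dt) = 2(7 + 1) = 16 cm/s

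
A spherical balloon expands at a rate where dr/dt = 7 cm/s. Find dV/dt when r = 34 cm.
32368π cm³/s

V = (4/3)πr³
dV/dt = dV/dr · dr/dt = 4πr² · 7
At r = 34: dV/dt = 32368π cm³/s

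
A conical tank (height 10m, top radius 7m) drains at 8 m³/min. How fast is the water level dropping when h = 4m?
50/(49π) ≈ 0.3248 m/min

r/h = 7/10, so r = (7/10)h
V = (1/3)πr²h = (1/3)π((7/10)h)²h = (49/300)πh³
dV/dh = (49/100)πh²
dh/dt = (dV/dt)/(dV/dh) = -8/((49/100)π·4²) = -50/(49π) m/min
The level is dropping at 50/(49π) ≈ 0.3248 m/min.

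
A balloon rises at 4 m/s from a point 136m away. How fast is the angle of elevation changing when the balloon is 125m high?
0.015943 rad/s

tan(θ) = y/136
sec²(θ) · dθ/dt = (1/136) · dy/dt
dθ/dt = cos²(θ)/136 · 4 = 136/(136² + 125²) · 4
dθ/dt = 0.015943 rad/s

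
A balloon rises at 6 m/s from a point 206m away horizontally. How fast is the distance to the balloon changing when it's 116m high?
348√13973/13973 ≈ 2.944 m/s

z² = 206² + y²
z = √(206² + 116²) = 2√13973
dz/dt = y/z · dy/dt = 116/(2√13973) · 6 = 348√13973/13973 ≈ 2.944 m/s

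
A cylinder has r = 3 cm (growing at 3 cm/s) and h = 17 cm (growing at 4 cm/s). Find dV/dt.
342π cm³/s

V = πr²h
dV/dt = 2πrh·dr/dt + πr²·dh/dt
= 2π(3)(17)(3) + π(3)²(4)
= 342π cm³/s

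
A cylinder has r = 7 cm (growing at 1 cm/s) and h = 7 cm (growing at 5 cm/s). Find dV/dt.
343π cm³/s

V = πr²h
dV/dt = 2πrh·dr/dt + πr²·dh/dt
= 2π(7)(7)(1) + π(7)²(5)
= 343π cm³/s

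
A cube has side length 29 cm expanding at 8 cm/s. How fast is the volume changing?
20184 cm³/s

V = s³
dV/dt = 3s² · ds/dt = 3·29²·8 = 20184 cm³/s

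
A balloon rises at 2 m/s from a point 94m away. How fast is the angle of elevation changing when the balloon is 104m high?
0.009566 rad/s

tan(θ) = y/94
sec²(θ) · dθ/dt = (1/94) · dy/dt
dθ/dt = cos²(θ)/94 · 2 = 94/(94² + 104²) · 2
dθ/dt = 0.009566 rad/s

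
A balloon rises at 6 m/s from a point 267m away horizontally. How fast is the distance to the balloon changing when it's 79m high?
237√77530/38765 ≈ 1.702 m/s

z² = 267² + y²
z = √(267² + 79²) = √77530
dz/dt = y/z · dy/dt = 79/√77530 · 6 = 237√77530/38765 ≈ 1.702 m/s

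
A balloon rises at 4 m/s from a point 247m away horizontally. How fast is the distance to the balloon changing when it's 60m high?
240√64609/64609 ≈ 0.9442 m/s

z² = 247² + y²
z = √(247² + 60²) = √64609
dz/dt = y/z · dy/dt = 60/√64609 · 4 = 240√64609/64609 ≈ 0.9442 m/s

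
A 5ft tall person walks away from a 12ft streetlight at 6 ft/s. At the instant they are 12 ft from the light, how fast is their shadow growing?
30/7 ft/s

By similar triangles: 12/(x+s) = 5/s
Solving: s = 5x/7
ds/dt = 5/7 · dx/dt = 5/7 · 6 = 30/7 ft/s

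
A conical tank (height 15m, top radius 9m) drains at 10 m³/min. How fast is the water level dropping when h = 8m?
125/(288π) ≈ 0.1382 m/min

r/h = 9/15, so r = (3/5)h
V = (1/3)πr²h = (1/3)π((3/5)h)²h = (3/25)πh³
dV/dh = (9/25)πh²
dh/dt = (dV/dt)/(dV/dh) = -10/((9/25)π·8²) = -125/(288π) m/min
The level is dropping at 125/(288π) ≈ 0.1382 m/min.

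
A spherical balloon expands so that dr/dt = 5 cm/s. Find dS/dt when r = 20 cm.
800π cm²/s

S = 4πr²
dS/dt = dS/dr · dr/dt = 8πr · 5
At r = 20: dS/dt = 800π cm²/s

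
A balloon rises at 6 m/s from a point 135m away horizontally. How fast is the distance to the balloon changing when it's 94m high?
564√27061/27061 ≈ 3.429 m/s

z² = 135² + y²
z = √(135² + 94²) = √27061
dz/dt = y/z · dy/dt = 94/√27061 · 6 = 564√27061/27061 ≈ 3.429 m/s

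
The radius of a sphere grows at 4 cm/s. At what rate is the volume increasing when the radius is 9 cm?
1296π cm³/s

V = (4/3)πr³
dV/dt = dV/dr · dr/dt = 4πr² · 4
At r = 9: dV/dt = 1296π cm³/s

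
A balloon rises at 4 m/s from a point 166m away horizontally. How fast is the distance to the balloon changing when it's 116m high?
232√10253/10253 ≈ 2.291 m/s

z² = 166² + y²
z = √(166² + 116²) = 2√10253
dz/dt = y/z · dy/dt = 116/(2√10253) · 4 = 232√10253/10253 ≈ 2.291 m/s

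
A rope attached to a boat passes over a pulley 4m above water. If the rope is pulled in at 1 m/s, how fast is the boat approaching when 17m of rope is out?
17√273/273 ≈ 1.029 m/s

rope² = x² + 4²
x = √(17² - 4²) = √273
dx/dt = (rope/x) · d(rope)/dt = (17/√273) · (-1) = -17√273/273 m/s
The boat approaches at 17√273/273 ≈ 1.029 m/s.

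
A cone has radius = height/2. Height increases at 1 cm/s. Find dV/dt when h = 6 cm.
9π cm³/s

V = (1/3)π(h/2)²h = πh³/12
dV/dt = πh²/4 · 1
At h = 6: dV/dt = 9π cm³/s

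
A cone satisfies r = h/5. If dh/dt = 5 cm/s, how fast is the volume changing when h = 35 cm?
245π cm³/s

V = (1/3)π(h/5)²h = πh³/75
dV/dt = πh²/25 · 5
At h = 35: dV/dt = 245π cm³/s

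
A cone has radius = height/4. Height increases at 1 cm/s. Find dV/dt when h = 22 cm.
121π/4 cm³/s

V = (1/3)π(h/4)²h = πh³/48
dV/dt = πh²/16 · 1
At h = 22: dV/dt = 121π/4 cm³/s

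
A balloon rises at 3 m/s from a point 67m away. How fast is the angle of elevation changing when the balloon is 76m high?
0.019581 rad/s

tan(θ) = y/67
sec²(θ) · dθ/dt = (1/67) · dy/dt
dθ/dt = cos²(θ)/67 · 3 = 67/(67² + 76²) · 3
dθ/dt = 0.019581 rad/s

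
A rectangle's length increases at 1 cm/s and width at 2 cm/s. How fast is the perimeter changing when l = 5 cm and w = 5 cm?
6 cm/s

P = 2(l + w)
dP/dt = 2(dl/dt + dw/dt) = 2(1 + 2) = 6 cm/s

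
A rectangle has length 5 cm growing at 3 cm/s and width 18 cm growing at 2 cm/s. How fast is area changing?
64 cm²/s

A = lw
dA/dt = w·dl/dt + l·dw/dt = 18·3 + 5·2 = 64 cm²/s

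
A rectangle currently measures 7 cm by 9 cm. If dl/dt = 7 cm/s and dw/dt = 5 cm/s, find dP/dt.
24 cm/s

P = 2(l + w)
dP/dt = 2(dl/dt + dw/dt) = 2(7 + 5) = 24 cm/s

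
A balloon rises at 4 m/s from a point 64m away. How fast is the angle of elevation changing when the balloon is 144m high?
0.010309 rad/s

tan(θ) = y/64
sec²(θ) · dθ/dt = (1/64) · dy/dt
dθ/dt = cos²(θ)/64 · 4 = 64/(64² + 144²) · 4
dθ/dt = 0.010309 rad/s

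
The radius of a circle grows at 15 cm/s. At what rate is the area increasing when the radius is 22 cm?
660π cm²/s

A = πr²
dA/dt = 2πr · dr/dt = 2π(22)(15) = 660π cm²/s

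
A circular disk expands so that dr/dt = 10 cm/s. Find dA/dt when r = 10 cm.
200π cm²/s

A = πr²
dA/dt = 2πr · dr/dt = 2π(10)(10) = 200π cm²/s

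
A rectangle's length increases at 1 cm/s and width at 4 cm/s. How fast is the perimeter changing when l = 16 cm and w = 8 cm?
10 cm/s

P = 2(l + w)
dP/dt = 2(dl/dt + dw/dt) = 2(1 + 4) = 10 cm/s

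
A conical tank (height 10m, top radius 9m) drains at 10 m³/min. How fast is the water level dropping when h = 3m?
1000/(729π) ≈ 0.4366 m/min

r/h = 9/10, so r = (9/10)h
V = (1/3)πr²h = (1/3)π((9/10)h)²h = (27/100)πh³
dV/dh = (81/100)πh²
dh/dt = (dV/dt)/(dV/dh) = -10/((81/100)π·3²) = -1000/(729π) m/min
The level is dropping at 1000/(729π) ≈ 0.4366 m/min.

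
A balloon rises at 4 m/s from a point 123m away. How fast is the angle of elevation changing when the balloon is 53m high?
0.027428 rad/s

tan(θ) = y/123
sec²(θ) · dθ/dt = (1/123) · dy/dt
dθ/dt = cos²(θ)/123 · 4 = 123/(123² + 53²) · 4
dθ/dt = 0.027428 rad/s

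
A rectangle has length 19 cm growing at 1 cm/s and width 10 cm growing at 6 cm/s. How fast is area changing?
124 cm²/s

A = lw
dA/dt = w·dl/dt + l·dw/dt = 10·1 + 19·6 = 124 cm²/s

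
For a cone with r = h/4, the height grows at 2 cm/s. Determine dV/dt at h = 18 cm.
81π/2 cm³/s

V = (1/3)π(h/4)²h = πh³/48
dV/dt = πh²/16 · 2
At h = 18: dV/dt = 81π/2 cm³/s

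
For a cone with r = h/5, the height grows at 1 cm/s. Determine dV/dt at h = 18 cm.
324π/25 cm³/s

V = (1/3)π(h/5)²h = πh³/75
dV/dt = πh²/25 · 1
At h = 18: dV/dt = 324π/25 cm³/s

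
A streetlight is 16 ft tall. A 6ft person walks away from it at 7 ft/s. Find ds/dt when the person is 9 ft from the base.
21/5 ft/s

By similar triangles: 16/(x+s) = 6/s
Solving: s = 6x/10
ds/dt = 6/10 · dx/dt = 3/5 · 7 = 21/5 ft/s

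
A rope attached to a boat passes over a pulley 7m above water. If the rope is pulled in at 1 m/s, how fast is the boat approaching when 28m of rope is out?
4√15/15 ≈ 1.033 m/s

rope² = x² + 7²
x = √(28² - 7²) = 7√15
dx/dt = (rope/x) · d(rope)/dt = (28/(7√15)) · (-1) = -4√15/15 m/s
The boat approaches at 4√15/15 ≈ 1.033 m/s.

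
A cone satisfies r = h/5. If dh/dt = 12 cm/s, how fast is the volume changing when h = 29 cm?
10092π/25 cm³/s

V = (1/3)π(h/5)²h = πh³/75
dV/dt = πh²/25 · 12
At h = 29: dV/dt = 10092π/25 cm³/s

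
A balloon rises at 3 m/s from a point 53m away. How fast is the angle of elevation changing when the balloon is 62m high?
0.023899 rad/s

tan(θ) = y/53
sec²(θ) · dθ/dt = (1/53) · dy/dt
dθ/dt = cos²(θ)/53 · 3 = 53/(53² + 62²) · 3
dθ/dt = 0.023899 rad/s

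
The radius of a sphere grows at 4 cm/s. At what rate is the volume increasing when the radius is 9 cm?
1296π cm³/s

V = (4/3)πr³
dV/dt = dV/dr · dr/dt = 4πr² · 4
At r = 9: dV/dt = 1296π cm³/s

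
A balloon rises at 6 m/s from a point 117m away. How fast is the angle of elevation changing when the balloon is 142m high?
0.020737 rad/s

tan(θ) = y/117
sec²(θ) · dθ/dt = (1/117) · dy/dt
dθ/dt = cos²(θ)/117 · 6 = 117/(117² + 142²) · 6
dθ/dt = 0.020737 rad/s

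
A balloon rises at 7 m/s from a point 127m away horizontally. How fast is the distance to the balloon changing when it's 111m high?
777√1138/5690 ≈ 4.607 m/s

z² = 127² + y²
z = √(127² + 111²) = 5√1138
dz/dt = y/z · dy/dt = 111/(5√1138) · 7 = 777√1138/5690 ≈ 4.607 m/s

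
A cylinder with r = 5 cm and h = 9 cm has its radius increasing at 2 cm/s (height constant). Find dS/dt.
76π cm²/s

S = 2πrh + 2πr² (lateral + bases)
dS/dt = (2πh + 4πr)·dr/dt = (2π·9 + 4π·5)·2
= 76π cm²/s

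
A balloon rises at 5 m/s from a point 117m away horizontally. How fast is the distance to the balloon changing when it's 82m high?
410√20413/20413 ≈ 2.87 m/s

z² = 117² + y²
z = √(117² + 82²) = √20413
dz/dt = y/z · dy/dt = 82/√20413 · 5 = 410√20413/20413 ≈ 2.87 m/s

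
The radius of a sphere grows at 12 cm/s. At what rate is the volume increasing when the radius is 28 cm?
37632π cm³/s

V = (4/3)πr³
dV/dt = dV/dr · dr/dt = 4πr² · 12
At r = 28: dV/dt = 37632π cm³/s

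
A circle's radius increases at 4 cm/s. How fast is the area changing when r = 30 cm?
240π cm²/s

A = πr²
dA/dt = 2πr · dr/dt = 2π(30)(4) = 240π cm²/s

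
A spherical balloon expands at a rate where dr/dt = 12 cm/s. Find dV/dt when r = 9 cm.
3888π cm³/s

V = (4/3)πr³
dV/dt = dV/dr · dr/dt = 4πr² · 12
At r = 9: dV/dt = 3888π cm³/s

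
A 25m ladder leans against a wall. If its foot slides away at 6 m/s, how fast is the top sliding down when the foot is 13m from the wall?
13√114/38 ≈ 3.653 m/s

x² + y² = 25²
2x·dx/dt + 2y·dy/dt = 0
dy/dt = -x/y · dx/dt = -13/(2√114) · 6 = -13√114/38 m/s
The top is descending at 13√114/38 ≈ 3.653 m/s.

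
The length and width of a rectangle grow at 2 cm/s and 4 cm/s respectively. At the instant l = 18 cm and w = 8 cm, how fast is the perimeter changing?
12 cm/s

P = 2(l + w)
dP/dt = 2(dl/dt + dw/dt) = 2(2 + 4) = 12 cm/s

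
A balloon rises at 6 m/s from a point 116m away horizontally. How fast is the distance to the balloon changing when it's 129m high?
774√30097/30097 ≈ 4.461 m/s

z² = 116² + y²
z = √(116² + 129²) = √30097
dz/dt = y/z · dy/dt = 129/√30097 · 6 = 774√30097/30097 ≈ 4.461 m/s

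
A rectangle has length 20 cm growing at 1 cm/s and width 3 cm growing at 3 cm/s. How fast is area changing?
63 cm²/s

A = lw
dA/dt = w·dl/dt + l·dw/dt = 3·1 + 20·3 = 63 cm²/s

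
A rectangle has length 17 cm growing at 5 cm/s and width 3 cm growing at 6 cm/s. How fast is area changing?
117 cm²/s

A = lw
dA/dt = w·dl/dt + l·dw/dt = 3·5 + 17·6 = 117 cm²/s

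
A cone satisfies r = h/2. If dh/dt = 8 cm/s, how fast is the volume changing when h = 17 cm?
578π cm³/s

V = (1/3)π(h/2)²h = πh³/12
dV/dt = πh²/4 · 8
At h = 17: dV/dt = 578π cm³/s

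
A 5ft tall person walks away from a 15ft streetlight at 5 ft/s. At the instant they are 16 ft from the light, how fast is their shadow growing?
5/2 ft/s

By similar triangles: 15/(x+s) = 5/s
Solving: s = 5x/10
ds/dt = 5/10 · dx/dt = 1/2 · 5 = 5/2 ft/s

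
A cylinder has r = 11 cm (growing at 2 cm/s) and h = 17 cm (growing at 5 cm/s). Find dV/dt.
1353π cm³/s

V = πr²h
dV/dt = 2πrh·dr/dt + πr²·dh/dt
= 2π(11)(17)(2) + π(11)²(5)
= 1353π cm³/s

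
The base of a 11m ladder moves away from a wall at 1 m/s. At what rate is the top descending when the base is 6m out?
6√85/85 ≈ 0.6508 m/s

x² + y² = 11²
2x·dx/dt + 2y·dy/dt = 0
dy/dt = -x/y · dx/dt = -6/√85 · 1 = -6√85/85 m/s
The top is descending at 6√85/85 ≈ 0.6508 m/s.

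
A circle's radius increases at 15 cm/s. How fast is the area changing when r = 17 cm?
510π cm²/s

A = πr²
dA/dt = 2πr · dr/dt = 2π(17)(15) = 510π cm²/s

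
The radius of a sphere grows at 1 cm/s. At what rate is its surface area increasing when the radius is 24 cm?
192π cm²/s

S = 4πr²
dS/dt = dS/dr · dr/dt = 8πr · 1
At r = 24: dS/dt = 192π cm²/s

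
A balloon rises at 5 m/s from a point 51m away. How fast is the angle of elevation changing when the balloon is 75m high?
0.030999 rad/s

tan(θ) = y/51
sec²(θ) · dθ/dt = (1/51) · dy/dt
dθ/dt = cos²(θ)/51 · 5 = 51/(51² + 75²) · 5
dθ/dt = 0.030999 rad/s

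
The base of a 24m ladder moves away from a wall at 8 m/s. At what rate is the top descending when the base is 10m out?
40√119/119 ≈ 3.667 m/s

x² + y² = 24²
2x·dx/dt + 2y·dy/dt = 0
dy/dt = -x/y · dx/dt = -10/(2√119) · 8 = -40√119/119 m/s
The top is descending at 40√119/119 ≈ 3.667 m/s.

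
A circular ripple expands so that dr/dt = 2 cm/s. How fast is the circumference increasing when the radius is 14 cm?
4π cm/s

C = 2πr
dC/dt = 2π · dr/dt = 2π · 2 = 4π cm/s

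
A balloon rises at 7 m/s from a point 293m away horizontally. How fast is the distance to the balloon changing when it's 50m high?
350√88349/88349 ≈ 1.178 m/s

z² = 293² + y²
z = √(293² + 50²) = √88349
dz/dt = y/z · dy/dt = 50/√88349 · 7 = 350√88349/88349 ≈ 1.178 m/s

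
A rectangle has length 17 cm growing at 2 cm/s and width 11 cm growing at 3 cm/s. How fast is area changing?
73 cm²/s

A = lw
dA/dt = w·dl/dt + l·dw/dt = 11·2 + 17·3 = 73 cm²/s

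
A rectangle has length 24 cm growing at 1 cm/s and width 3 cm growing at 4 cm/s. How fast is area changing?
99 cm²/s

A = lw
dA/dt = w·dl/dt + l·dw/dt = 3·1 + 24·4 = 99 cm²/s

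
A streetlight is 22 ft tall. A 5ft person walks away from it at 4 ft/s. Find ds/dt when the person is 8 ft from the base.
20/17 ft/s

By similar triangles: 22/(x+s) = 5/s
Solving: s = 5x/17
ds/dt = 5/17 · dx/dt = 5/17 · 4 = 20/17 ft/s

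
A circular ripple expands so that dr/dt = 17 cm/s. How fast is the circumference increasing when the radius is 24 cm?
34π cm/s

C = 2πr
dC/dt = 2π · dr/dt = 2π · 17 = 34π cm/s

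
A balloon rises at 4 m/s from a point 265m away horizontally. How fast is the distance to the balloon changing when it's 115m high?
46√3338/1669 ≈ 1.592 m/s

z² = 265² + y²
z = √(265² + 115²) = 5√3338
dz/dt = y/z · dy/dt = 115/(5√3338) · 4 = 46√3338/1669 ≈ 1.592 m/s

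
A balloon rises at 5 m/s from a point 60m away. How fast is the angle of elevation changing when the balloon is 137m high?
0.013411 rad/s

tan(θ) = y/60
sec²(θ) · dθ/dt = (1/60) · dy/dt
dθ/dt = cos²(θ)/60 · 5 = 60/(60² + 137²) · 5
dθ/dt = 0.013411 rad/s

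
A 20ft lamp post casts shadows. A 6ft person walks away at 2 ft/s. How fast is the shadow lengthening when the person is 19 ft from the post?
6/7 ft/s

By similar triangles: 20/(x+s) = 6/s
Solving: s = 6x/14
ds/dt = 6/14 · dx/dt = 3/7 · 2 = 6/7 ft/s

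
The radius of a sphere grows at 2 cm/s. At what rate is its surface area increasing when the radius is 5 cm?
80π cm²/s

S = 4πr²
dS/dt = dS/dr · dr/dt = 8πr · 2
At r = 5: dS/dt = 80π cm²/s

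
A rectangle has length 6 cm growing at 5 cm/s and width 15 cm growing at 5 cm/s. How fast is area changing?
105 cm²/s

A = lw
dA/dt = w·dl/dt + l·dw/dt = 15·5 + 6·5 = 105 cm²/s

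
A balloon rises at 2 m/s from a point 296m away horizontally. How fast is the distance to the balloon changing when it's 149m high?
298√109817/109817 ≈ 0.8993 m/s

z² = 296² + y²
z = √(296² + 149²) = √109817
dz/dt = y/z · dy/dt = 149/√109817 · 2 = 298√109817/109817 ≈ 0.8993 m/s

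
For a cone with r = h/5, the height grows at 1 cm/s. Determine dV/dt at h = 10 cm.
4π cm³/s

V = (1/3)π(h/5)²h = πh³/75
dV/dt = πh²/25 · 1
At h = 10: dV/dt = 4π cm³/s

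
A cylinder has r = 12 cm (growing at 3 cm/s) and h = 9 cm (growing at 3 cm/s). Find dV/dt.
1080π cm³/s

V = πr²h
dV/dt = 2πrh·dr/dt + πr²·dh/dt
= 2π(12)(9)(3) + π(12)²(3)
= 1080π cm³/s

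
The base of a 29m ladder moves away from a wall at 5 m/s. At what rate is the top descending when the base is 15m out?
75√154/308 ≈ 3.022 m/s

x² + y² = 29²
2x·dx/dt + 2y·dy/dt = 0
dy/dt = -x/y · dx/dt = -15/(2√154) · 5 = -75√154/308 m/s
The top is descending at 75√154/308 ≈ 3.022 m/s.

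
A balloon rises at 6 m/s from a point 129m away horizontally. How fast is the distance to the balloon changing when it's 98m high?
588√26245/26245 ≈ 3.63 m/s

z² = 129² + y²
z = √(129² + 98²) = √26245
dz/dt = y/z · dy/dt = 98/√26245 · 6 = 588√26245/26245 ≈ 3.63 m/s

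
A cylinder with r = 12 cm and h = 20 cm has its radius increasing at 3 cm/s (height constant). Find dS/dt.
264π cm²/s

S = 2πrh + 2πr² (lateral + bases)
dS/dt = (2πh + 4πr)·dr/dt = (2π·20 + 4π·12)·3
= 264π cm²/s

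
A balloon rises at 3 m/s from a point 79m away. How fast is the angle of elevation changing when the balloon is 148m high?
0.008421 rad/s

tan(θ) = y/79
sec²(θ) · dθ/dt = (1/79) · dy/dt
dθ/dt = cos²(θ)/79 · 3 = 79/(79² + 148²) · 3
dθ/dt = 0.008421 rad/s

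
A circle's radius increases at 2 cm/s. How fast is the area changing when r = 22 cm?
88π cm²/s

A = πr²
dA/dt = 2πr · dr/dt = 2π(22)(2) = 88π cm²/s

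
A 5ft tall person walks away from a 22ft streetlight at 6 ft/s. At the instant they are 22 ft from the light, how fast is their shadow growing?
30/17 ft/s

By similar triangles: 22/(x+s) = 5/s
Solving: s = 5x/17
ds/dt = 5/17 · dx/dt = 5/17 · 6 = 30/17 ft/s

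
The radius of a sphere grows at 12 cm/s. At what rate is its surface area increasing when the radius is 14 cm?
1344π cm²/s

S = 4πr²
dS/dt = dS/dr · dr/dt = 8πr · 12
At r = 14: dS/dt = 1344π cm²/s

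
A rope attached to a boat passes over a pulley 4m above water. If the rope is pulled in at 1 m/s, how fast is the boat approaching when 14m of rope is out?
7√5/15 ≈ 1.043 m/s

rope² = x² + 4²
x = √(14² - 4²) = 6√5
dx/dt = (rope/x) · d(rope)/dt = (14/(6√5)) · (-1) = -7√5/15 m/s
The boat approaches at 7√5/15 ≈ 1.043 m/s.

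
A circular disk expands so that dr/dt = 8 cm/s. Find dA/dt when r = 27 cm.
432π cm²/s

A = πr²
dA/dt = 2πr · dr/dt = 2π(27)(8) = 432π cm²/s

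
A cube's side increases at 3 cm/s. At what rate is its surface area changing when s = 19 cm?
684 cm²/s

A = 6s²
dA/dt = 12s · ds/dt = 12·19·3 = 684 cm²/s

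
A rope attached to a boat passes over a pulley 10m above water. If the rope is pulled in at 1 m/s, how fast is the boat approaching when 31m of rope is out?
31√861/861 ≈ 1.056 m/s

rope² = x² + 10²
x = √(31² - 10²) = √861
dx/dt = (rope/x) · d(rope)/dt = (31/√861) · (-1) = -31√861/861 m/s
The boat approaches at 31√861/861 ≈ 1.056 m/s.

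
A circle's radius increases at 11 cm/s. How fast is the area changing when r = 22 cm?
484π cm²/s

A = πr²
dA/dt = 2πr · dr/dt = 2π(22)(11) = 484π cm²/s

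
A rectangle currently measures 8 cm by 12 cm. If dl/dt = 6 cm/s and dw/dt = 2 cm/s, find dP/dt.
16 cm/s

P = 2(l + w)
dP/dt = 2(dl/dt + dw/dt) = 2(6 + 2) = 16 cm/s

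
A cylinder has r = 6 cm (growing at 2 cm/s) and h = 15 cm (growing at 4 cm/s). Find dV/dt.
504π cm³/s

V = πr²h
dV/dt = 2πrh·dr/dt + πr²·dh/dt
= 2π(6)(15)(2) + π(6)²(4)
= 504π cm³/s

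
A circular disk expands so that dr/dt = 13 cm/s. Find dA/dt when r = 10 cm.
260π cm²/s

A = πr²
dA/dt = 2πr · dr/dt = 2π(10)(13) = 260π cm²/s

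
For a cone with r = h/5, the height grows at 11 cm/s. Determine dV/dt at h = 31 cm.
10571π/25 cm³/s

V = (1/3)π(h/5)²h = πh³/75
dV/dt = πh²/25 · 11
At h = 31: dV/dt = 10571π/25 cm³/s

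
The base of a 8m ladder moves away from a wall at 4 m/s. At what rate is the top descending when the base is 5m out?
20√39/39 ≈ 3.203 m/s

x² + y² = 8²
2x·dx/dt + 2y·dy/dt = 0
dy/dt = -x/y · dx/dt = -5/√39 · 4 = -20√39/39 m/s
The top is descending at 20√39/39 ≈ 3.203 m/s.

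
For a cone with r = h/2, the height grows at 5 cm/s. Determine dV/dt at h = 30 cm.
1125π cm³/s

V = (1/3)π(h/2)²h = πh³/12
dV/dt = πh²/4 · 5
At h = 30: dV/dt = 1125π cm³/s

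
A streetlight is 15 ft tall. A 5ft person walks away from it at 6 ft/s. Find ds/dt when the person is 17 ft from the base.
3 ft/s

By similar triangles: 15/(x+s) = 5/s
Solving: s = 5x/10
ds/dt = 5/10 · dx/dt = 1/2 · 6 = 3 ft/s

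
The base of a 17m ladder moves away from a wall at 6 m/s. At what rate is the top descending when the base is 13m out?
13√30/10 ≈ 7.12 m/s

x² + y² = 17²
2x·dx/dt + 2y·dy/dt = 0
dy/dt = -x/y · dx/dt = -13/(2√30) · 6 = -13√30/10 m/s
The top is descending at 13√30/10 ≈ 7.12 m/s.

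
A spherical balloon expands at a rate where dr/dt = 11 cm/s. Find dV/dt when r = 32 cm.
45056π cm³/s

V = (4/3)πr³
dV/dt = dV/dr · dr/dt = 4πr² · 11
At r = 32: dV/dt = 45056π cm³/s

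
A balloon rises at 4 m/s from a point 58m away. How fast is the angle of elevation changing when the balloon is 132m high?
0.01116 rad/s

tan(θ) = y/58
sec²(θ) · dθ/dt = (1/58) · dy/dt
dθ/dt = cos²(θ)/58 · 4 = 58/(58² + 132²) · 4
dθ/dt = 0.01116 rad/s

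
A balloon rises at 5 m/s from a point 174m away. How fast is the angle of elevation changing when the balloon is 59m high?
0.025772 rad/s

tan(θ) = y/174
sec²(θ) · dθ/dt = (1/174) · dy/dt
dθ/dt = cos²(θ)/174 · 5 = 174/(174² + 59²) · 5
dθ/dt = 0.025772 rad/s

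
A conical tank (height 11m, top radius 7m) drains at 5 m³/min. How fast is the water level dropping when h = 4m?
605/(784π) ≈ 0.2456 m/min

r/h = 7/11, so r = (7/11)h
V = (1/3)πr²h = (1/3)π((7/11)h)²h = (49/363)πh³
dV/dh = (49/121)πh²
dh/dt = (dV/dt)/(dV/dh) = -5/((49/121)π·4²) = -605/(784π) m/min
The level is dropping at 605/(784π) ≈ 0.2456 m/min.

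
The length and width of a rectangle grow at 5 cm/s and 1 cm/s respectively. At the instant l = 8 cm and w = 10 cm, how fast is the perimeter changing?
12 cm/s

P = 2(l + w)
dP/dt = 2(dl/dt + dw/dt) = 2(5 + 1) = 12 cm/s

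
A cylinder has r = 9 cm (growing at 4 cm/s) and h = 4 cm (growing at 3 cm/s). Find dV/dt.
531π cm³/s

V = πr²h
dV/dt = 2πrh·dr/dt + πr²·dh/dt
= 2π(9)(4)(4) + π(9)²(3)
= 531π cm³/s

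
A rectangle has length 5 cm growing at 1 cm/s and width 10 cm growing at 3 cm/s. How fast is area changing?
25 cm²/s

A = lw
dA/dt = w·dl/dt + l·dw/dt = 10·1 + 5·3 = 25 cm²/s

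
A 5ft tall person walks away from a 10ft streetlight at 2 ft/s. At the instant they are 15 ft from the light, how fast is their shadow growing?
2 ft/s

By similar triangles: 10/(x+s) = 5/s
Solving: s = 5x/5
ds/dt = 5/5 · dx/dt = 1 · 2 = 2 ft/s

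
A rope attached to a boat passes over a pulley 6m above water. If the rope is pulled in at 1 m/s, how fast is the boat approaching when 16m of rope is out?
8√55/55 ≈ 1.079 m/s

rope² = x² + 6²
x = √(16² - 6²) = 2√55
dx/dt = (rope/x) · d(rope)/dt = (16/(2√55)) · (-1) = -8√55/55 m/s
The boat approaches at 8√55/55 ≈ 1.079 m/s.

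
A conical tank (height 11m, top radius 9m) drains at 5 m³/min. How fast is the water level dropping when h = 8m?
605/(5184π) ≈ 0.03715 m/min

r/h = 9/11, so r = (9/11)h
V = (1/3)πr²h = (1/3)π((9/11)h)²h = (27/121)πh³
dV/dh = (81/121)πh²
dh/dt = (dV/dt)/(dV/dh) = -5/((81/121)π·8²) = -605/(5184π) m/min
The level is dropping at 605/(5184π) ≈ 0.03715 m/min.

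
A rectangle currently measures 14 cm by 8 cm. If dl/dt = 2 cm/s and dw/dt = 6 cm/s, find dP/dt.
16 cm/s

P = 2(l + w)
dP/dt = 2(dl/dt + dw/dt) = 2(2 + 6) = 16 cm/s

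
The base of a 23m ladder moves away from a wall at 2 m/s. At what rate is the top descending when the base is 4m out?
8√57/171 ≈ 0.3532 m/s

x² + y² = 23²
2x·dx/dt + 2y·dy/dt = 0
dy/dt = -x/y · dx/dt = -4/(3√57) · 2 = -8√57/171 m/s
The top is descending at 8√57/171 ≈ 0.3532 m/s.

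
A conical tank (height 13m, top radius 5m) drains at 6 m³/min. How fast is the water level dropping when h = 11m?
1014/(3025π) ≈ 0.1067 m/min

r/h = 5/13, so r = (5/13)h
V = (1/3)πr²h = (1/3)π((5/13)h)²h = (25/507)πh³
dV/dh = (25/169)πh²
dh/dt = (dV/dt)/(dV/dh) = -6/((25/169)π·11²) = -1014/(3025π) m/min
The level is dropping at 1014/(3025π) ≈ 0.1067 m/min.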